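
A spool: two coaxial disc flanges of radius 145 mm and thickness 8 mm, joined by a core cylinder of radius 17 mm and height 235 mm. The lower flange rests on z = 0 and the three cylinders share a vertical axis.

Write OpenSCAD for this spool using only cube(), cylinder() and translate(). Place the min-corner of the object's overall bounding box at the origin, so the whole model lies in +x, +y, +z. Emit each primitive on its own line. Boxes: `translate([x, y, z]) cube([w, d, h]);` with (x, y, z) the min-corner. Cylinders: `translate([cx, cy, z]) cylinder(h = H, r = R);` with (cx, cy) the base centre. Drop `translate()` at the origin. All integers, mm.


translate([145, 145, 0]) cylinder(h = 8, r = 145);
translate([145, 145, 8]) cylinder(h = 235, r = 17);
translate([145, 145, 243]) cylinder(h = 8, r = 145);


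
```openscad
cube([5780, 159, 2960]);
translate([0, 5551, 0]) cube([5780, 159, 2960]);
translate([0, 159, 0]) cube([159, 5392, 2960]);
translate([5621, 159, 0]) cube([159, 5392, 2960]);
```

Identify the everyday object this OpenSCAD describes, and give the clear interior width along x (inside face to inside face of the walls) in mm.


A house (or room) frame. The interior width is 5462 mm.

Four 2960 mm walls enclosing a rectangle with no floor or roof — a room or house frame. Outside width is 5780 mm and wall thickness is 159 mm, so the interior width is 5780 − 2 × 159 = 5462 mm.


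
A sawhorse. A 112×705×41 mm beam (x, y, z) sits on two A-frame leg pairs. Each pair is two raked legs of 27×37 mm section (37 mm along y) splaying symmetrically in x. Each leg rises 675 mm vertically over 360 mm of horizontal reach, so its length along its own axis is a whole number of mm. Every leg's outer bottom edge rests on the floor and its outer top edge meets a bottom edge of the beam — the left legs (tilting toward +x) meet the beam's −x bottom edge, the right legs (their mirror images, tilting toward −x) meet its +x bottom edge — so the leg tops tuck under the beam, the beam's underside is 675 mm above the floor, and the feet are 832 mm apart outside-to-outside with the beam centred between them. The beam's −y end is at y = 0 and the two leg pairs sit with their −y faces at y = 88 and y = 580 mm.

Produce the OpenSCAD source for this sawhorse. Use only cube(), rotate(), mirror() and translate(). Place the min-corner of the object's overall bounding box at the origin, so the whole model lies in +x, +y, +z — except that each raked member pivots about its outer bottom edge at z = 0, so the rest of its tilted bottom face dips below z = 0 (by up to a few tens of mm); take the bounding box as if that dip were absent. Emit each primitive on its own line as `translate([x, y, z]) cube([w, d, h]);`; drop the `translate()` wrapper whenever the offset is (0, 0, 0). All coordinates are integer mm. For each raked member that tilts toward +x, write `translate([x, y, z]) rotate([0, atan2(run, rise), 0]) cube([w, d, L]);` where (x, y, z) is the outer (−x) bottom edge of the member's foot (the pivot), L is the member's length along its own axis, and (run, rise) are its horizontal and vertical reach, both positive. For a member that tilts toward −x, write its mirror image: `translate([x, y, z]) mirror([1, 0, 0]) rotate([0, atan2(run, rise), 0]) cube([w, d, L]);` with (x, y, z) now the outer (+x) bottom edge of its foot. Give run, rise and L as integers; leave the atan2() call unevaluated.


translate([360, 0, 675]) cube([112, 705, 41]);
translate([0, 88, 0]) rotate([0, atan2(360, 675), 0]) cube([27, 37, 765]);
translate([832, 88, 0]) mirror([1, 0, 0]) rotate([0, atan2(360, 675), 0]) cube([27, 37, 765]);
translate([0, 580, 0]) rotate([0, atan2(360, 675), 0]) cube([27, 37, 765]);
translate([832, 580, 0]) mirror([1, 0, 0]) rotate([0, atan2(360, 675), 0]) cube([27, 37, 765]);


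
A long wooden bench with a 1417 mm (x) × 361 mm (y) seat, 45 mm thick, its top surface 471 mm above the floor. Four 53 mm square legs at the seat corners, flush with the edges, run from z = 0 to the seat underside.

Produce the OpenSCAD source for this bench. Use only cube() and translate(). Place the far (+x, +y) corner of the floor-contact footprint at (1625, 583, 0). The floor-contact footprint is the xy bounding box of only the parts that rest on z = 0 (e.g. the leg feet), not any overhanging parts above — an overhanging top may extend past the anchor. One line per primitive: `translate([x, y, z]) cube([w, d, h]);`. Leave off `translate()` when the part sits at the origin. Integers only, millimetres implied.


translate([208, 222, 426]) cube([1417, 361, 45]);
translate([208, 222, 0]) cube([53, 53, 426]);
translate([208, 530, 0]) cube([53, 53, 426]);
translate([1572, 222, 0]) cube([53, 53, 426]);
translate([1572, 530, 0]) cube([53, 53, 426]);


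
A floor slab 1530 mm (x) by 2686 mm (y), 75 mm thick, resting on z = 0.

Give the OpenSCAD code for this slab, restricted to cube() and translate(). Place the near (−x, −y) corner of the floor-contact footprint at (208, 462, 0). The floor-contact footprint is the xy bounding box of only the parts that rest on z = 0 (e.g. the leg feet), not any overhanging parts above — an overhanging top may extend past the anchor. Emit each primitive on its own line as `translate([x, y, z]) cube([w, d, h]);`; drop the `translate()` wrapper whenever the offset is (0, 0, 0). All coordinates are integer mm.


translate([208, 462, 0]) cube([1530, 2686, 75]);


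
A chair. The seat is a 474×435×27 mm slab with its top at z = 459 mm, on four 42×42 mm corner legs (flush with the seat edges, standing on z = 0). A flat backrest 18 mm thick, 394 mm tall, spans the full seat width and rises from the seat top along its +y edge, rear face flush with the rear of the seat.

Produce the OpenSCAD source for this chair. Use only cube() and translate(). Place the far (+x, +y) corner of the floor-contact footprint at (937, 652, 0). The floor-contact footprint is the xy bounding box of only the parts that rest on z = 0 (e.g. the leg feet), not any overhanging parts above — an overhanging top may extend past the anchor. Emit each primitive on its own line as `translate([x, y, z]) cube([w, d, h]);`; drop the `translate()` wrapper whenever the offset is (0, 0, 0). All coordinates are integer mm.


translate([463, 217, 432]) cube([474, 435, 27]);
translate([463, 217, 0]) cube([42, 42, 432]);
translate([895, 217, 0]) cube([42, 42, 432]);
translate([463, 610, 0]) cube([42, 42, 432]);
translate([895, 610, 0]) cube([42, 42, 432]);
translate([463, 634, 459]) cube([474, 18, 394]);


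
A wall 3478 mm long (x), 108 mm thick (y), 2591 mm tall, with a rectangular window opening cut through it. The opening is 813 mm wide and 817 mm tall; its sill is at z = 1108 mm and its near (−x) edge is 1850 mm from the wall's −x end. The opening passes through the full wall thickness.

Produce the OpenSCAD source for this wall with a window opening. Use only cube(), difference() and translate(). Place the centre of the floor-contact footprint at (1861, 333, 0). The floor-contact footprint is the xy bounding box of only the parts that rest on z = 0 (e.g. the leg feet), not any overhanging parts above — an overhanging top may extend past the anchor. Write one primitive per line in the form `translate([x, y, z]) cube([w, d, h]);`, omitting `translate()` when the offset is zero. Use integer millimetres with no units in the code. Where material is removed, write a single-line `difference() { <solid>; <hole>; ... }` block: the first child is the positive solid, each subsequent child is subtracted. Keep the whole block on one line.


difference() { translate([122, 279, 0]) cube([3478, 108, 2591]); translate([1972, 279, 1108]) cube([813, 108, 817]); }


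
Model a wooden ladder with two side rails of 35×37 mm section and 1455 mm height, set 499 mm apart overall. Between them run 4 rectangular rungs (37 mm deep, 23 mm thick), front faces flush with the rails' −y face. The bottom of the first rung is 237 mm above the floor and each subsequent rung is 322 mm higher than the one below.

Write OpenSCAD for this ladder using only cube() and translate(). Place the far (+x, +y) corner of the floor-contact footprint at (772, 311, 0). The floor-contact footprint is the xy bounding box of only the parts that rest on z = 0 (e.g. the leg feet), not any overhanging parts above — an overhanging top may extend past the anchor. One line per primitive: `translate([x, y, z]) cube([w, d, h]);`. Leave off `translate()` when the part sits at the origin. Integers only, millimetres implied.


translate([273, 274, 0]) cube([35, 37, 1455]);
translate([737, 274, 0]) cube([35, 37, 1455]);
translate([308, 274, 237]) cube([429, 37, 23]);
translate([308, 274, 559]) cube([429, 37, 23]);
translate([308, 274, 881]) cube([429, 37, 23]);
translate([308, 274, 1203]) cube([429, 37, 23]);


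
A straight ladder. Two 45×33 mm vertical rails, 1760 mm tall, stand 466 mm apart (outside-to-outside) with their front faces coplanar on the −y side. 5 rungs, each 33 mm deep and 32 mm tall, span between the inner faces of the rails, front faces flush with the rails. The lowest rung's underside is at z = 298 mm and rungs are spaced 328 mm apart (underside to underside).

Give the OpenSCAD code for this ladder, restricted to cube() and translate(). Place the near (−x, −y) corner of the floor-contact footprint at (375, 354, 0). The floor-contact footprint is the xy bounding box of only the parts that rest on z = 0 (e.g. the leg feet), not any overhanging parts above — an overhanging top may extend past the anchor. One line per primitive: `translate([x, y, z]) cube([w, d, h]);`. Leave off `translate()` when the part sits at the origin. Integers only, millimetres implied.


translate([375, 354, 0]) cube([45, 33, 1760]);
translate([796, 354, 0]) cube([45, 33, 1760]);
translate([420, 354, 298]) cube([376, 33, 32]);
translate([420, 354, 626]) cube([376, 33, 32]);
translate([420, 354, 954]) cube([376, 33, 32]);
translate([420, 354, 1282]) cube([376, 33, 32]);
translate([420, 354, 1610]) cube([376, 33, 32]);


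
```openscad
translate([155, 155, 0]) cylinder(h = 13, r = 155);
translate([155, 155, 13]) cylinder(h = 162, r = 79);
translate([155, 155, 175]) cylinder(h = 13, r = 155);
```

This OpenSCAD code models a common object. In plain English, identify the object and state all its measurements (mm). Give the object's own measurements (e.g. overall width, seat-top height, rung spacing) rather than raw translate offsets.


A spool: two coaxial disc flanges of radius 155 mm and thickness 13 mm, joined by a core cylinder of radius 79 mm and height 162 mm. The lower flange rests on z = 0 and the three cylinders share a vertical axis.


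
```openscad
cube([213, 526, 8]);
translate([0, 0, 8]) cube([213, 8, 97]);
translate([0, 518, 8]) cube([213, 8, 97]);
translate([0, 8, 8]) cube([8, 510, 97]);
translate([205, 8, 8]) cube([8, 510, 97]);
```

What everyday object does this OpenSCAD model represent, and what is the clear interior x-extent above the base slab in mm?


An open box. The internal width is 197 mm.

A 213×526 base slab with four walls standing on it — an open box. The base is 213 mm wide and the walls are 8 mm thick, so the internal width is 213 − 2 × 8 = 197 mm.


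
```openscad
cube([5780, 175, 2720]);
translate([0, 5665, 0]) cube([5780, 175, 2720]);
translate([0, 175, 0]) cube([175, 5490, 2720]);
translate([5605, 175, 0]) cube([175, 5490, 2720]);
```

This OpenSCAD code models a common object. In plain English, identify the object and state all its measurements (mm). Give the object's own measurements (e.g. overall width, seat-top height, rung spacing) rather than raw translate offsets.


The wall frame of a small rectangular building: four walls, each 2720 mm tall and 175 mm thick, enclosing a footprint 5780 mm (x) by 5840 mm (y) outside-to-outside, with no floor or roof. The front and back walls (the −y and +y sides) span the full width; the two side walls fit between them.


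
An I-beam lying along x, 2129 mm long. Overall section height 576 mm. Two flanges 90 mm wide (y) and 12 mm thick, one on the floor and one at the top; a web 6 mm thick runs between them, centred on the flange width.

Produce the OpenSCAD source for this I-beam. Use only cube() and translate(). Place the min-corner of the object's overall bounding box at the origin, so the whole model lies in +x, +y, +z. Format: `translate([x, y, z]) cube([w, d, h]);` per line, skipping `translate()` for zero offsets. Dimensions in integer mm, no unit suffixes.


cube([2129, 90, 12]);
translate([0, 42, 12]) cube([2129, 6, 552]);
translate([0, 0, 564]) cube([2129, 90, 12]);


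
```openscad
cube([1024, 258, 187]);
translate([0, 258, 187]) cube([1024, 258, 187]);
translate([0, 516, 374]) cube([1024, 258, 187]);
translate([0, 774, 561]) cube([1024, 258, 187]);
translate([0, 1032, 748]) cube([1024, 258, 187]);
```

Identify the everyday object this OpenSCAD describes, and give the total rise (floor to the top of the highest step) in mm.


A staircase. The total rise is 935 mm.

5 identical blocks, each offset up and back from the previous — a staircase. Each step is 187 mm tall and there are 5 of them, so the total rise is 5 × 187 = 935 mm.


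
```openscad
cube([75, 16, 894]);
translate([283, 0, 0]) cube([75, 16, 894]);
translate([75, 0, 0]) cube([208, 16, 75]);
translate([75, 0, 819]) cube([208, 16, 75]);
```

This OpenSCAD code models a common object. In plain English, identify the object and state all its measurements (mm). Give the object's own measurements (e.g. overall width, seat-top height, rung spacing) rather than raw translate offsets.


A rectangular picture frame lying in the x–z plane (depth along y). The opening is 208 mm wide (x) by 744 mm tall (z), surrounded by a border 75 mm wide on all four sides. The frame is 16 mm deep and is made of two full-height vertical stiles with two horizontal rails fitted between them.


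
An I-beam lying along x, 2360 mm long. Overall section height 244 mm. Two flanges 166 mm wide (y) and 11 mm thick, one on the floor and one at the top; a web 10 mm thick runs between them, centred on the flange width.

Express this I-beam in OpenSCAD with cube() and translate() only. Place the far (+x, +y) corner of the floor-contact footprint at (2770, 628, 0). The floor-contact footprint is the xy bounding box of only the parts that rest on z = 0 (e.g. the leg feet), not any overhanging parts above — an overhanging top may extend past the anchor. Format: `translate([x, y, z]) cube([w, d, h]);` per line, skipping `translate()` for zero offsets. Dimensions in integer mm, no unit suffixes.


translate([410, 462, 0]) cube([2360, 166, 11]);
translate([410, 540, 11]) cube([2360, 10, 222]);
translate([410, 462, 233]) cube([2360, 166, 11]);


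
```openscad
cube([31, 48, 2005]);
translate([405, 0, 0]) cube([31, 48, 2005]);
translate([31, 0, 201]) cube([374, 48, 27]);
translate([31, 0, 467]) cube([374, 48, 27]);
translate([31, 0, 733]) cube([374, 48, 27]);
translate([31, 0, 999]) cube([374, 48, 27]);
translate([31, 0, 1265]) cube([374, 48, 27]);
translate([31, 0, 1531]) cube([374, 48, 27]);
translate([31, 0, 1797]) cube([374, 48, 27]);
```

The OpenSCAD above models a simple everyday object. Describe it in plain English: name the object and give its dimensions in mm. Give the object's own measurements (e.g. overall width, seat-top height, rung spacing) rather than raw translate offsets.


A straight ladder. Two 31×48 mm vertical rails, 2005 mm tall, stand 436 mm apart (outside-to-outside) with their front faces coplanar on the −y side. 7 rungs, each 48 mm deep and 27 mm tall, span between the inner faces of the rails, front faces flush with the rails. The lowest rung's underside is at z = 201 mm and rungs are spaced 266 mm apart (underside to underside).


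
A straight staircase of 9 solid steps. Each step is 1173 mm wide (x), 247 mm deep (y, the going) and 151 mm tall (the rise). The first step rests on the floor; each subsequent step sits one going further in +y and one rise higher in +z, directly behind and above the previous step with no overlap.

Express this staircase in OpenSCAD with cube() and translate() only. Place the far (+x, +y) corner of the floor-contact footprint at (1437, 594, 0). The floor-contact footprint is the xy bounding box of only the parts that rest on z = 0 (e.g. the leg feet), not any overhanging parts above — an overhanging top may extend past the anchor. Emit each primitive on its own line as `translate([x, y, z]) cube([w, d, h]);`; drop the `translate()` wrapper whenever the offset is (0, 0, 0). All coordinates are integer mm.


translate([264, 347, 0]) cube([1173, 247, 151]);
translate([264, 594, 151]) cube([1173, 247, 151]);
translate([264, 841, 302]) cube([1173, 247, 151]);
translate([264, 1088, 453]) cube([1173, 247, 151]);
translate([264, 1335, 604]) cube([1173, 247, 151]);
translate([264, 1582, 755]) cube([1173, 247, 151]);
translate([264, 1829, 906]) cube([1173, 247, 151]);
translate([264, 2076, 1057]) cube([1173, 247, 151]);
translate([264, 2323, 1208]) cube([1173, 247, 151]);


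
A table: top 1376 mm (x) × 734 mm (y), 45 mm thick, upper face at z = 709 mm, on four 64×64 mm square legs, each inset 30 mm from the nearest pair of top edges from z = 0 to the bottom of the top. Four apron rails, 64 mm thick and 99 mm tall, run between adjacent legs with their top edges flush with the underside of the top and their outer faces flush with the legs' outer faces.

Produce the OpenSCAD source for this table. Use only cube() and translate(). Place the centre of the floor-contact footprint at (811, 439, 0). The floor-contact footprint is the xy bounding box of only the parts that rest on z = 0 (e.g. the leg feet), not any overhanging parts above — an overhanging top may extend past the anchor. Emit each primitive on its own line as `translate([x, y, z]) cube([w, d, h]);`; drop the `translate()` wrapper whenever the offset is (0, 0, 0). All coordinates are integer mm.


translate([123, 72, 664]) cube([1376, 734, 45]);
translate([153, 102, 0]) cube([64, 64, 664]);
translate([1405, 102, 0]) cube([64, 64, 664]);
translate([153, 712, 0]) cube([64, 64, 664]);
translate([1405, 712, 0]) cube([64, 64, 664]);
translate([217, 102, 565]) cube([1188, 64, 99]);
translate([217, 712, 565]) cube([1188, 64, 99]);
translate([153, 166, 565]) cube([64, 546, 99]);
translate([1405, 166, 565]) cube([64, 546, 99]);


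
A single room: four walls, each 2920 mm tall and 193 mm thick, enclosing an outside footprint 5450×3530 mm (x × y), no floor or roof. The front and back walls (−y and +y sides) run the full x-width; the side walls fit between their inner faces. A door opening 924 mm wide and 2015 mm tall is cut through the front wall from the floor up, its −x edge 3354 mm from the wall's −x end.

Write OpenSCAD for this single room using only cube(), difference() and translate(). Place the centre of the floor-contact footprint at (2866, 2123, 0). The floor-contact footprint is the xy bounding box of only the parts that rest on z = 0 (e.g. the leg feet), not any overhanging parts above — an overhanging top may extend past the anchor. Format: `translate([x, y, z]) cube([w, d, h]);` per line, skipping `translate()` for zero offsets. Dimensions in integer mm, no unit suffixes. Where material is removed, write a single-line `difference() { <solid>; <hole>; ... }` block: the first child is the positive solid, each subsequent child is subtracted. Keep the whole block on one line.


difference() { translate([141, 358, 0]) cube([5450, 193, 2920]); translate([3495, 358, 0]) cube([924, 193, 2015]); }
translate([141, 3695, 0]) cube([5450, 193, 2920]);
translate([141, 551, 0]) cube([193, 3144, 2920]);
translate([5398, 551, 0]) cube([193, 3144, 2920]);


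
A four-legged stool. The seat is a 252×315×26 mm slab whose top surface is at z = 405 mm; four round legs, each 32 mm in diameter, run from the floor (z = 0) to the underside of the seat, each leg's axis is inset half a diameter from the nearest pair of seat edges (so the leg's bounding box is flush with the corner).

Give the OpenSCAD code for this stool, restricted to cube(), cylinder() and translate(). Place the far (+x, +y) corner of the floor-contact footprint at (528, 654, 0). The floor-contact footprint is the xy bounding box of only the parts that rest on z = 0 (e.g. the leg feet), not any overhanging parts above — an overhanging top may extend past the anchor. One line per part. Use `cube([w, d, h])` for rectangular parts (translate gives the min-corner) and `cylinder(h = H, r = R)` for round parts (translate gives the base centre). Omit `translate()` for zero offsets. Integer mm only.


// leg_h = 405 - 26 = 379
translate([276, 339, 379]) cube([252, 315, 26]);
translate([292, 355, 0]) cylinder(h = 379, r = 16);
translate([512, 355, 0]) cylinder(h = 379, r = 16);
translate([292, 638, 0]) cylinder(h = 379, r = 16);
translate([512, 638, 0]) cylinder(h = 379, r = 16);


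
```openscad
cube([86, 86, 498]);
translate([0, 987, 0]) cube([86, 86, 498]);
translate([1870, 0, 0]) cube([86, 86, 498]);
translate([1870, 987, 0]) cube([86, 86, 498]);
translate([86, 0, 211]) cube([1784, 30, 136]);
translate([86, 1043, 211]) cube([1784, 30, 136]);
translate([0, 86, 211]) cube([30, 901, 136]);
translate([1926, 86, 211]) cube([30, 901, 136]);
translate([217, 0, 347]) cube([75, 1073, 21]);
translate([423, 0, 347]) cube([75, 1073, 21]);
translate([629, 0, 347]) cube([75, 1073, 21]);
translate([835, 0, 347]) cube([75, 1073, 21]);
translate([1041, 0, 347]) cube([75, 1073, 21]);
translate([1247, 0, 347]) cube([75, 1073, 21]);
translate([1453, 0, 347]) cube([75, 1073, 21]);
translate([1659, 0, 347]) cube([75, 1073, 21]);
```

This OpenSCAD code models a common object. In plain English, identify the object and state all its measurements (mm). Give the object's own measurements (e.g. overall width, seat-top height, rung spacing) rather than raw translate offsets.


A bed frame 1956 mm long (x) by 1073 mm wide (y). Four 86×86 mm corner posts, 498 mm tall, at the corners of the footprint. Four rails of 30 mm thickness and 136 mm height run between adjacent posts with their undersides at z = 211 mm, their outer faces flush with the outside of the frame (the two x-running rails run between the posts' inner faces; the two y-running rails run between the posts' inner faces). 8 slats, each 75 mm wide (x) and 21 mm thick, lie across the top of the two x-running rails, running the full 1073 mm width of the frame in y; along x they sit between the end posts with a 131 mm gap after the −x posts and between neighbouring slats, leaving 136 mm before the +x posts.


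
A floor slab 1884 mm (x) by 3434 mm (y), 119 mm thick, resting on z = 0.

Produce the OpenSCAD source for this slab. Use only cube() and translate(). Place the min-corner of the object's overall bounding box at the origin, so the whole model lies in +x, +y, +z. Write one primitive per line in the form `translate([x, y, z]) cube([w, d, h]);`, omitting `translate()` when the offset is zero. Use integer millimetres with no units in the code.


cube([1884, 3434, 119]);


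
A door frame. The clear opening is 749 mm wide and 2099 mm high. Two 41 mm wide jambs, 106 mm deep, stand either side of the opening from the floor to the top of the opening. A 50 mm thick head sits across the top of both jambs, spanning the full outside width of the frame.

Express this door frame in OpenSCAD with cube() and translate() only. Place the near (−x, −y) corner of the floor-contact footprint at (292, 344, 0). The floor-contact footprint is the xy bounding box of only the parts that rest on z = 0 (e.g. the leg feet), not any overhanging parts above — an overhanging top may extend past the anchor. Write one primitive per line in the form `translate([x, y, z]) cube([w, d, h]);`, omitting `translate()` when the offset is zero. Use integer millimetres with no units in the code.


translate([292, 344, 0]) cube([41, 106, 2099]);
translate([1082, 344, 0]) cube([41, 106, 2099]);
translate([292, 344, 2099]) cube([831, 106, 50]);


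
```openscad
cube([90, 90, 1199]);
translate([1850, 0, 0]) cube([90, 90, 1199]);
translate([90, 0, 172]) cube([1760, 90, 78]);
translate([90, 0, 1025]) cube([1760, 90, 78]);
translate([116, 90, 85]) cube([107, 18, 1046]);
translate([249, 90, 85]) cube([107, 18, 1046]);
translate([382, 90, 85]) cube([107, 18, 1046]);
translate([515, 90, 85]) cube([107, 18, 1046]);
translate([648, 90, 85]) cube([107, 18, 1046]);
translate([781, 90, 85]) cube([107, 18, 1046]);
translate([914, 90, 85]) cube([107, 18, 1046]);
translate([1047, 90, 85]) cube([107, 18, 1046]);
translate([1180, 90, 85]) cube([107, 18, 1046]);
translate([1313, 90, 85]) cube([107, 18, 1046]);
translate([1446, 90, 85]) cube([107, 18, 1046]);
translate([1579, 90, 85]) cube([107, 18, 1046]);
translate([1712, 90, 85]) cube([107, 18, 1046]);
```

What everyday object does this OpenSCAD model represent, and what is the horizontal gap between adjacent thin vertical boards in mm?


A fence section. The picket gap is 26 mm.

Two posts, two rails, 13 pickets — a fence section. Span 1760 mm holds 13 pickets of 107 mm with 14 equal gaps: ⌊(1760 − 13·107) / 14⌋ = 26 mm.


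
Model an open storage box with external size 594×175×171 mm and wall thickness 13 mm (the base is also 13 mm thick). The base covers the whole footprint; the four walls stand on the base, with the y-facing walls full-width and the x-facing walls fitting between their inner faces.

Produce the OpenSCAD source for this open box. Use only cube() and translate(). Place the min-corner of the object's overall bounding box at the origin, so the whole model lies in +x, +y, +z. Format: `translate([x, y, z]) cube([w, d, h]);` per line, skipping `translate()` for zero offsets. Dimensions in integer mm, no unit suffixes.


cube([594, 175, 13]);
translate([0, 0, 13]) cube([594, 13, 158]);
translate([0, 162, 13]) cube([594, 13, 158]);
translate([0, 13, 13]) cube([13, 149, 158]);
translate([581, 13, 13]) cube([13, 149, 158]);


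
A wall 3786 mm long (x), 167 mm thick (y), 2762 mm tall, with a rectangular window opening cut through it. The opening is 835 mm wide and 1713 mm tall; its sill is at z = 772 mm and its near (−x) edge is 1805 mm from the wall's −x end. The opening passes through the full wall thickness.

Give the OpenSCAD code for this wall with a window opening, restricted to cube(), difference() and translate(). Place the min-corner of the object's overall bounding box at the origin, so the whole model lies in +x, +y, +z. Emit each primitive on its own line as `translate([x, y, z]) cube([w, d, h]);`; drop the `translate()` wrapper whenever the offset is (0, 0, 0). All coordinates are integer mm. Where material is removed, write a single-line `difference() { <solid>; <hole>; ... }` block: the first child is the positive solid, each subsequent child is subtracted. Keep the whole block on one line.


difference() { cube([3786, 167, 2762]); translate([1805, 0, 772]) cube([835, 167, 1713]); }


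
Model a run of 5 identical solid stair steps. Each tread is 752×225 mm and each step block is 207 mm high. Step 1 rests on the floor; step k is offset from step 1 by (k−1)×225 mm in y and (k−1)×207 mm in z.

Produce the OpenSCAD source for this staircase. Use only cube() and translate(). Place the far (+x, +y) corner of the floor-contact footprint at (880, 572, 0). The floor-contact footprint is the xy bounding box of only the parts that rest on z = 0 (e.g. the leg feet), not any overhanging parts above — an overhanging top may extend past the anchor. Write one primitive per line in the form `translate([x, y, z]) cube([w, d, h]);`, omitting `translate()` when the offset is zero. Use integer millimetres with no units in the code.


translate([128, 347, 0]) cube([752, 225, 207]);
translate([128, 572, 207]) cube([752, 225, 207]);
translate([128, 797, 414]) cube([752, 225, 207]);
translate([128, 1022, 621]) cube([752, 225, 207]);
translate([128, 1247, 828]) cube([752, 225, 207]);


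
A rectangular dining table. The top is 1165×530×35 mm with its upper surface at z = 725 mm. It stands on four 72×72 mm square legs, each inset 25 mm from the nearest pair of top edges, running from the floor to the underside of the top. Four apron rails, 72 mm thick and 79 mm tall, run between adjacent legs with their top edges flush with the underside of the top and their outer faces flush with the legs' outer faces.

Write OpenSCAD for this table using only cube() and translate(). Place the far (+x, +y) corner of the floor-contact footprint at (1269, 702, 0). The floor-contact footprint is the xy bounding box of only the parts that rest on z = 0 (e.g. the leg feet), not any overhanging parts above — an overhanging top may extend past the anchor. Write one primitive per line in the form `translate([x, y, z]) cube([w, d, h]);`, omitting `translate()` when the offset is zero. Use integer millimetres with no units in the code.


translate([129, 197, 690]) cube([1165, 530, 35]);
translate([154, 222, 0]) cube([72, 72, 690]);
translate([1197, 222, 0]) cube([72, 72, 690]);
translate([154, 630, 0]) cube([72, 72, 690]);
translate([1197, 630, 0]) cube([72, 72, 690]);
translate([226, 222, 611]) cube([971, 72, 79]);
translate([226, 630, 611]) cube([971, 72, 79]);
translate([154, 294, 611]) cube([72, 336, 79]);
translate([1197, 294, 611]) cube([72, 336, 79]);


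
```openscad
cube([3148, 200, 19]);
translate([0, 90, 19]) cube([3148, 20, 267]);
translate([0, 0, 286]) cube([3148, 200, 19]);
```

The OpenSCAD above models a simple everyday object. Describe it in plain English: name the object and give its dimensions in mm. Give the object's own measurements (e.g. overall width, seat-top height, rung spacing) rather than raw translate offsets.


An I-beam lying along x, 3148 mm long. Overall section height 305 mm. Two flanges 200 mm wide (y) and 19 mm thick, one on the floor and one at the top; a web 20 mm thick runs between them, centred on the flange width.


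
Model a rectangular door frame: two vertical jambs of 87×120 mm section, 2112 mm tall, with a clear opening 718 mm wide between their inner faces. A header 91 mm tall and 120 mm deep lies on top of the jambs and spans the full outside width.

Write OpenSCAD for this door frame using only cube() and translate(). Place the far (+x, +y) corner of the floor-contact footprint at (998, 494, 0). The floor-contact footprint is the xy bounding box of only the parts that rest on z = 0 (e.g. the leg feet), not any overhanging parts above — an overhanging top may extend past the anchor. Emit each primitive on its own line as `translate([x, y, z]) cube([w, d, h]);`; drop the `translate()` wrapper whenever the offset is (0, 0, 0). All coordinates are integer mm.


translate([106, 374, 0]) cube([87, 120, 2112]);
translate([911, 374, 0]) cube([87, 120, 2112]);
translate([106, 374, 2112]) cube([892, 120, 91]);


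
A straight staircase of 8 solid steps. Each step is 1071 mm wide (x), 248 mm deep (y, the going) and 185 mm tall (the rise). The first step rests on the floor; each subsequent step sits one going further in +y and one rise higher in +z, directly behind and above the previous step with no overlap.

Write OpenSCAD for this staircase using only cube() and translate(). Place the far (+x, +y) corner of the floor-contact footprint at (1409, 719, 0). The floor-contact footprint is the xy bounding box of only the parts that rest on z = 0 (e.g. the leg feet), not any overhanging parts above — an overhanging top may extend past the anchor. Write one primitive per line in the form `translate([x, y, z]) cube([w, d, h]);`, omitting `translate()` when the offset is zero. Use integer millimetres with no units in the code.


translate([338, 471, 0]) cube([1071, 248, 185]);
translate([338, 719, 185]) cube([1071, 248, 185]);
translate([338, 967, 370]) cube([1071, 248, 185]);
translate([338, 1215, 555]) cube([1071, 248, 185]);
translate([338, 1463, 740]) cube([1071, 248, 185]);
translate([338, 1711, 925]) cube([1071, 248, 185]);
translate([338, 1959, 1110]) cube([1071, 248, 185]);
translate([338, 2207, 1295]) cube([1071, 248, 185]);


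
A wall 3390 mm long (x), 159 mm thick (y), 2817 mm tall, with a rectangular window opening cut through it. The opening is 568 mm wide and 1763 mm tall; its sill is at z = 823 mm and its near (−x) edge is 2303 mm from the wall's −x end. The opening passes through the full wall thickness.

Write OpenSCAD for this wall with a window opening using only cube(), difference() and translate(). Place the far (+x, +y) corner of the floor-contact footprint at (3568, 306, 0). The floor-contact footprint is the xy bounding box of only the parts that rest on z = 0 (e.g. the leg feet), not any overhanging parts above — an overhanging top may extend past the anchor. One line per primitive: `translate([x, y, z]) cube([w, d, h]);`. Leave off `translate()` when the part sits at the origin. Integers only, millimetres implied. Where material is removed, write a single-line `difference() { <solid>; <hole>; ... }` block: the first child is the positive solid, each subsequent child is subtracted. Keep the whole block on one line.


difference() { translate([178, 147, 0]) cube([3390, 159, 2817]); translate([2481, 147, 823]) cube([568, 159, 1763]); }


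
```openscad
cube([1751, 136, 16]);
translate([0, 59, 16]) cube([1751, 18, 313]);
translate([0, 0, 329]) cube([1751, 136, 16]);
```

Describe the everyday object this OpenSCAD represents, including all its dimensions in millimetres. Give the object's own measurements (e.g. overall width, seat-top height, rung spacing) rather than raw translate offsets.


An I-beam lying along x, 1751 mm long. Overall section height 345 mm. Two flanges 136 mm wide (y) and 16 mm thick, one on the floor and one at the top; a web 18 mm thick runs between them, centred on the flange width.


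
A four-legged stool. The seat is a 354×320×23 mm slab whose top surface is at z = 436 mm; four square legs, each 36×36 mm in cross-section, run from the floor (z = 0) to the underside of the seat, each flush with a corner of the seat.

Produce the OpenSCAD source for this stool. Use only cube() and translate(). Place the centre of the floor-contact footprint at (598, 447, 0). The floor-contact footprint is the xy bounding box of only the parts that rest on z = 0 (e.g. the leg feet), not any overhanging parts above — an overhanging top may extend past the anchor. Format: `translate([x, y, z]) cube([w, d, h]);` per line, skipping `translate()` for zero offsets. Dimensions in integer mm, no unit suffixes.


translate([421, 287, 413]) cube([354, 320, 23]);
translate([421, 287, 0]) cube([36, 36, 413]);
translate([739, 287, 0]) cube([36, 36, 413]);
translate([421, 571, 0]) cube([36, 36, 413]);
translate([739, 571, 0]) cube([36, 36, 413]);


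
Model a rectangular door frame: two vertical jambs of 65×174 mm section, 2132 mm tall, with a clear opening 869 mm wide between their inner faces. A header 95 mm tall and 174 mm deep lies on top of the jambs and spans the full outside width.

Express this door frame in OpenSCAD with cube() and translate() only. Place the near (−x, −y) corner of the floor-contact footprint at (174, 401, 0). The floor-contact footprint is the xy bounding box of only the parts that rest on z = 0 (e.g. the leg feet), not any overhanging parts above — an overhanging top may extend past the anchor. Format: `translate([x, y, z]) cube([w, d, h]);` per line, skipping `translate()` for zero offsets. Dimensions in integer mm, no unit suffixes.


translate([174, 401, 0]) cube([65, 174, 2132]);
translate([1108, 401, 0]) cube([65, 174, 2132]);
translate([174, 401, 2132]) cube([999, 174, 95]);


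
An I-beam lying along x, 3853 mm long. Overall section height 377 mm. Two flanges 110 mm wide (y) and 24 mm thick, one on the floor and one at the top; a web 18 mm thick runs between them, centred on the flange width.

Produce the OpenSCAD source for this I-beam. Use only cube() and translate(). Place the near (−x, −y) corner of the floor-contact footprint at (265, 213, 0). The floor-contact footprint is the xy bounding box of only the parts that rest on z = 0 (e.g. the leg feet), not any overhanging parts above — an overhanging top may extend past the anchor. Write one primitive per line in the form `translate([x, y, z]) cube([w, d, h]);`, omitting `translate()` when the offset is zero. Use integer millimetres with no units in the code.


translate([265, 213, 0]) cube([3853, 110, 24]);
translate([265, 259, 24]) cube([3853, 18, 329]);
translate([265, 213, 353]) cube([3853, 110, 24]);


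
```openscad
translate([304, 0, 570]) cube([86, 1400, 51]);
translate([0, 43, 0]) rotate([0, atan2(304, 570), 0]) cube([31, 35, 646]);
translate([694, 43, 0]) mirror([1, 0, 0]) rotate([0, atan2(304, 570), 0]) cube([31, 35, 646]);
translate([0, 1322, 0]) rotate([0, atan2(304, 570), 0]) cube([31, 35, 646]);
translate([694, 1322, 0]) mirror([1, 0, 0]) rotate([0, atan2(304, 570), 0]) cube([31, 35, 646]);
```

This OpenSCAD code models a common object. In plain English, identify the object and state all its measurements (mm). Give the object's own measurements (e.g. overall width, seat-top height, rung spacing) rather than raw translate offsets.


A sawhorse. A 86×1400×51 mm beam (x, y, z) sits on two A-frame leg pairs. Each pair is two raked legs of 31×35 mm section (35 mm along y) splaying symmetrically in x. Each leg rises 570 mm vertically over 304 mm of horizontal reach and is 646 mm long along its own axis. Every leg's outer bottom edge rests on the floor and its outer top edge meets a bottom edge of the beam — the left legs (tilting toward +x) meet the beam's −x bottom edge, the right legs (their mirror images, tilting toward −x) meet its +x bottom edge — so the leg tops tuck under the beam, the beam's underside is 570 mm above the floor, and the feet are 694 mm apart outside-to-outside with the beam centred between them. The two leg pairs are set in 43 mm from either end of the beam.


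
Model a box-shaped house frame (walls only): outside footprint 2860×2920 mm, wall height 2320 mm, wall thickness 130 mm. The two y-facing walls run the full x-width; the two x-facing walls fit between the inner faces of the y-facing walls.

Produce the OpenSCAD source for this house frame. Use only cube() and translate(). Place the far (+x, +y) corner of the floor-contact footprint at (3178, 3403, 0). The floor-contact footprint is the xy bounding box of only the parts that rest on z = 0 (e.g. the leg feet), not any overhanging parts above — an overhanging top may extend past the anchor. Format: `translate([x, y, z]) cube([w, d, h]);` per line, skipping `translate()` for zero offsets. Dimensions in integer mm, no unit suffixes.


translate([318, 483, 0]) cube([2860, 130, 2320]);
translate([318, 3273, 0]) cube([2860, 130, 2320]);
translate([318, 613, 0]) cube([130, 2660, 2320]);
translate([3048, 613, 0]) cube([130, 2660, 2320]);


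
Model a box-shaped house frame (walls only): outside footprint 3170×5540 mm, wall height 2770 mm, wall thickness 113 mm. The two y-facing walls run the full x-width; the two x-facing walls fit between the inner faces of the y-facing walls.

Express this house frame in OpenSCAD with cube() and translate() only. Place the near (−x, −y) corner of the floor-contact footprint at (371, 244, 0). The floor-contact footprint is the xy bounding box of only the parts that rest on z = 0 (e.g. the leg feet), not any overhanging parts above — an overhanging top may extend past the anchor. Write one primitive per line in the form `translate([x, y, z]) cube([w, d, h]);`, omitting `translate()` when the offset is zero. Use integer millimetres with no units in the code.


translate([371, 244, 0]) cube([3170, 113, 2770]);
translate([371, 5671, 0]) cube([3170, 113, 2770]);
translate([371, 357, 0]) cube([113, 5314, 2770]);
translate([3428, 357, 0]) cube([113, 5314, 2770]);


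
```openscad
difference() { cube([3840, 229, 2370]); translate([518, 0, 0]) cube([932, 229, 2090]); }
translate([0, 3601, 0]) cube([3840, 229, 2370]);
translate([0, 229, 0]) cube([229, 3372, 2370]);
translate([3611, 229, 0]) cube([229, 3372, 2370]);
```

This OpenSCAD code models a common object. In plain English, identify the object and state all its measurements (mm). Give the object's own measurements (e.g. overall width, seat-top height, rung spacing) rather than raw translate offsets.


A single room: four walls, each 2370 mm tall and 229 mm thick, enclosing an outside footprint 3840×3830 mm (x × y), no floor or roof. The front and back walls (−y and +y sides) run the full x-width; the side walls fit between their inner faces. A door opening 932 mm wide and 2090 mm tall is cut through the front wall from the floor up, its −x edge 518 mm from the wall's −x end.
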